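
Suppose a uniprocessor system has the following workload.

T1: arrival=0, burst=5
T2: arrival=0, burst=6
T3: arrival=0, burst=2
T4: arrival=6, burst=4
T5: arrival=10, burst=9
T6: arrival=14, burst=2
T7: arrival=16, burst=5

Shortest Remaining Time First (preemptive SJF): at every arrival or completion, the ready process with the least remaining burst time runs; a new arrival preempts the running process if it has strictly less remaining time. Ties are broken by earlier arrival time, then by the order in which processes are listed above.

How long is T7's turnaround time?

Gantt: | T3 0-2 | T1 2-7 | T4 7-11 | T2 11-14 | T6 14-16 | T2 16-19 | T7 19-24 | T5 24-33 |
Completion: T1=7  T2=19  T3=2  T4=11  T5=33  T6=16  T7=24
Turnaround(T7) = completion − arrival = 24 − 16 = 8

8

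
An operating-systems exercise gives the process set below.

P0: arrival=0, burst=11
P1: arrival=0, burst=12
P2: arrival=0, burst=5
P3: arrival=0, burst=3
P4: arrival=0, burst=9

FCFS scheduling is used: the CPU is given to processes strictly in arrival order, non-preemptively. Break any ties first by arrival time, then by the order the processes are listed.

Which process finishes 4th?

Timeline: | P0 0-11 | P1 11-23 | P2 23-28 | P3 28-31 | P4 31-40 |
Completion: P0=11  P1=23  P2=28  P3=31  P4=40
Turnaround (C−A): P0=11  P1=23  P2=28  P3=31  P4=40
Finish order: P0 → P1 → P2 → P3 → P4

P3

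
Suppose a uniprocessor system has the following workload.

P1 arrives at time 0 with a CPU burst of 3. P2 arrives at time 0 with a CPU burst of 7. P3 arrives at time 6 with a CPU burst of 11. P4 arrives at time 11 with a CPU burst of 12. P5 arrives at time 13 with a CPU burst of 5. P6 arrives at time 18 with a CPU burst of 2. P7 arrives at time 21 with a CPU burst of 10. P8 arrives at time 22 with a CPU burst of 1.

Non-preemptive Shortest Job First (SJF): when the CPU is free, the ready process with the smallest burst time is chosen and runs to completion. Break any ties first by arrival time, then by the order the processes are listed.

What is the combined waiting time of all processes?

Gantt: | P1 0-3 | P2 3-10 | P3 10-21 | P6 21-23 | P8 23-24 | P5 24-29 | P7 29-39 | P4 39-51 |
Completion: P1=3  P2=10  P3=21  P4=51  P5=29  P6=23  P7=39  P8=24
Turnaround (C−A): P1=3  P2=10  P3=15  P4=40  P5=16  P6=5  P7=18  P8=2
Waiting = turnaround − burst: P1=0, P2=3, P3=4, P4=28, P5=11, P6=3, P7=8, P8=1
Total waiting = 0 + 3 + 4 + 28 + 11 + 3 + 8 + 1 = 58

58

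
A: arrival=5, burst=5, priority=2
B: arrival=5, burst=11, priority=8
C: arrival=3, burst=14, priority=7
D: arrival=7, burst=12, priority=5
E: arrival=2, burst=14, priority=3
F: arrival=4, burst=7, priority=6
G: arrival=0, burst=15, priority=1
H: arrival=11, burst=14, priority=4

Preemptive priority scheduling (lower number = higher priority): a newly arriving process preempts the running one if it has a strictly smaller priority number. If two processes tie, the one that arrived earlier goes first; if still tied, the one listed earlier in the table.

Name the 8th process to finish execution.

Schedule: | G 0-15 | A 15-20 | E 20-34 | H 34-48 | D 48-60 | F 60-67 | C 67-81 | B 81-92 |
Completion: A=20  B=92  C=81  D=60  E=34  F=67  G=15  H=48
Turnaround (C−A): A=15  B=87  C=78  D=53  E=32  F=63  G=15  H=37
Finish order: G → A → E → H → D → F → C → B

B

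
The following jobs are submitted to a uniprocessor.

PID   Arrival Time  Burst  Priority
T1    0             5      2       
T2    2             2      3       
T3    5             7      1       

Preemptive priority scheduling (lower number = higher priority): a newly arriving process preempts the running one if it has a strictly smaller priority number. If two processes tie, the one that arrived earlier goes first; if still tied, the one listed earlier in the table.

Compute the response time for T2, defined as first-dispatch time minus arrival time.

10

Timeline: | T1 0-5 | T3 5-12 | T2 12-14 |
Completion: T1=5  T2=14  T3=12
Turnaround (C−A): T1=5  T2=12  T3=7
Response(T2) = first start − arrival = 12 − 2 = 10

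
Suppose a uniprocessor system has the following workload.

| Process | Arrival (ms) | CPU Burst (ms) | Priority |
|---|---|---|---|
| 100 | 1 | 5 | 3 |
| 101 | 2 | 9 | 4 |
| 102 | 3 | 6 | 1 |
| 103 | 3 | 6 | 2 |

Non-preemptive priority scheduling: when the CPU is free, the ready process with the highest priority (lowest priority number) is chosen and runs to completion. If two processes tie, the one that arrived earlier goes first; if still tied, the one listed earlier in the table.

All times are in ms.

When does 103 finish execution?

Gantt: | idle 0-1 | 100 1-6 | 102 6-12 | 103 12-18 | 101 18-27 |
Completion: 100=6  101=27  102=12  103=18

18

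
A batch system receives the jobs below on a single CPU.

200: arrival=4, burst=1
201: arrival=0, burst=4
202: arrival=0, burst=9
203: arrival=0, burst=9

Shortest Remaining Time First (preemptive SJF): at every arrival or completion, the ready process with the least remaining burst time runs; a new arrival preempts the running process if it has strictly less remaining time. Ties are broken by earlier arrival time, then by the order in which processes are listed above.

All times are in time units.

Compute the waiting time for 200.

0

Gantt: | 201 0-4 | 200 4-5 | 202 5-14 | 203 14-23 |
Completion: 200=5  201=4  202=14  203=23
Waiting(200) = turnaround − burst = 1 − 1 = 0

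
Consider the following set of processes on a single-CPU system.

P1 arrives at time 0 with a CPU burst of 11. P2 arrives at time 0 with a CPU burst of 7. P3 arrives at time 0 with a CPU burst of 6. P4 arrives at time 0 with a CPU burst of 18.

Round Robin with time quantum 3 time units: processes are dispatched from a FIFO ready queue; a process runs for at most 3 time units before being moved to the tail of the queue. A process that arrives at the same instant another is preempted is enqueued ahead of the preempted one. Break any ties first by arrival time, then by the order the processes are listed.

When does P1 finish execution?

Schedule: | P1 0-3 | P2 3-6 | P3 6-9 | P4 9-12 | P1 12-15 | P2 15-18 | P3 18-21 | P4 21-24 | P1 24-27 | P2 27-28 | P4 28-31 | P1 31-33 | P4 33-42 |
Completion: P1=33  P2=28  P3=21  P4=42
Turnaround (C−A): P1=33  P2=28  P3=21  P4=42

33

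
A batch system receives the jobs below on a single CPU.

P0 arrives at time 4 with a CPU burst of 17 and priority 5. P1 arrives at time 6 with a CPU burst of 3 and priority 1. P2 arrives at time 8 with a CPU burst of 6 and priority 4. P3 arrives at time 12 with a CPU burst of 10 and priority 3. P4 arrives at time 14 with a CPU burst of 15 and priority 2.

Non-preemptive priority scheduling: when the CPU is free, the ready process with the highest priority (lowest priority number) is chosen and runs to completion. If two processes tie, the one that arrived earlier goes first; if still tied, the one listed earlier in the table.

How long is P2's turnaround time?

47

Gantt: | idle 0-4 | P0 4-21 | P1 21-24 | P4 24-39 | P3 39-49 | P2 49-55 |
Completion: P0=21  P1=24  P2=55  P3=49  P4=39
Turnaround (C−A): P0=17  P1=18  P2=47  P3=37  P4=25
Turnaround(P2) = completion − arrival = 55 − 8 = 47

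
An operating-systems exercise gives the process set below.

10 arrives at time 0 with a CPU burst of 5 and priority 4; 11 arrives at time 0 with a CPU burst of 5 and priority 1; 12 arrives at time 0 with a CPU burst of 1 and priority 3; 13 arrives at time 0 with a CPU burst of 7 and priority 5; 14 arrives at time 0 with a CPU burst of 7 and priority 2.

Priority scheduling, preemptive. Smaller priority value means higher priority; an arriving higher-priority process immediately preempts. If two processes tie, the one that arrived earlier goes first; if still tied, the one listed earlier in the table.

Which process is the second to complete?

14

Gantt: | 11 0-5 | 14 5-12 | 12 12-13 | 10 13-18 | 13 18-25 |
Completion: 10=18  11=5  12=13  13=25  14=12
Turnaround (C−A): 10=18  11=5  12=13  13=25  14=12
Finish order: 11 → 14 → 12 → 10 → 13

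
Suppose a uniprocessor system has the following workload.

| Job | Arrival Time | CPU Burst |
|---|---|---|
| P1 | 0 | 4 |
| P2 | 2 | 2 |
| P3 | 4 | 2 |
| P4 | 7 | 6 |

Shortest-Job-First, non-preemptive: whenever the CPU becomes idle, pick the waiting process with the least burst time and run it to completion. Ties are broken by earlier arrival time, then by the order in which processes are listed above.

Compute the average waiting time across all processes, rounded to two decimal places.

Gantt: | P1 0-4 | P2 4-6 | P3 6-8 | P4 8-14 |
Completion: P1=4  P2=6  P3=8  P4=14
Turnaround (C−A): P1=4  P2=4  P3=4  P4=7
Waiting times: P1=0, P2=2, P3=2, P4=1
Average waiting = (0+2+2+1) / 4 = 5/4 = 1.25

1.25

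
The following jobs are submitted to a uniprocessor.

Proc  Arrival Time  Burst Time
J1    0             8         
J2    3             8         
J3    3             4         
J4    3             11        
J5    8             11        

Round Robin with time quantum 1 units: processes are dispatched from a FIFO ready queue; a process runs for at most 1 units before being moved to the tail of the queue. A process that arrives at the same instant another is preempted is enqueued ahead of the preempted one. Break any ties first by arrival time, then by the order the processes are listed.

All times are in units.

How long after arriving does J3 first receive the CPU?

Schedule: | J1 0-3 | J2 3-4 | J3 4-5 | J4 5-6 | J1 6-7 | J2 7-8 | J3 8-9 | J4 9-10 | J1 10-11 | J5 11-12 | J2 12-13 | J3 13-14 | J4 14-15 | J1 15-16 | J5 16-17 | J2 17-18 | J3 18-19 | J4 19-20 | J1 20-21 | J5 21-22 | J2 22-23 | J4 23-24 | J1 24-25 | J5 25-26 | J2 26-27 | J4 27-28 | J5 28-29 | J2 29-30 | J4 30-31 | J5 31-32 | J2 32-33 | J4 33-34 | J5 34-35 | J4 35-36 | J5 36-37 | J4 37-38 | J5 38-39 | J4 39-40 | J5 40-42 |
Completion: J1=25  J2=33  J3=19  J4=40  J5=42
Turnaround (C−A): J1=25  J2=30  J3=16  J4=37  J5=34
Response(J3) = first start − arrival = 4 − 3 = 1

1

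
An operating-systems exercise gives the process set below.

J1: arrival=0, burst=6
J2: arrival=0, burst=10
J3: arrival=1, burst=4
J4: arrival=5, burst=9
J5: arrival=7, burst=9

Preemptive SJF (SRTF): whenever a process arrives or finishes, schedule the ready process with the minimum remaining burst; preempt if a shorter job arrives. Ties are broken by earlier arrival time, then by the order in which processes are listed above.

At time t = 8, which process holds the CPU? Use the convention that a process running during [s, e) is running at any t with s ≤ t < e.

Gantt: | J1 0-1 | J3 1-5 | J1 5-10 | J4 10-19 | J5 19-28 | J2 28-38 |
Completion: J1=10  J2=38  J3=5  J4=19  J5=28
Turnaround (C−A): J1=10  J2=38  J3=4  J4=14  J5=21

J1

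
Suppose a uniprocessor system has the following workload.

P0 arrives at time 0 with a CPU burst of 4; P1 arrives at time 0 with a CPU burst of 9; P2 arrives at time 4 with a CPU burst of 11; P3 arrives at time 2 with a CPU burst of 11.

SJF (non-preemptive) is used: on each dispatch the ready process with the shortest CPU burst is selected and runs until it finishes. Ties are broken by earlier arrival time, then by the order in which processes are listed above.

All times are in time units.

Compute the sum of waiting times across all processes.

Timeline: | P0 0-4 | P1 4-13 | P3 13-24 | P2 24-35 |
Completion: P0=4  P1=13  P2=35  P3=24
Turnaround (C−A): P0=4  P1=13  P2=31  P3=22
Waiting = turnaround − burst: P0=0, P1=4, P2=20, P3=11
Total waiting = 0 + 4 + 20 + 11 = 35

35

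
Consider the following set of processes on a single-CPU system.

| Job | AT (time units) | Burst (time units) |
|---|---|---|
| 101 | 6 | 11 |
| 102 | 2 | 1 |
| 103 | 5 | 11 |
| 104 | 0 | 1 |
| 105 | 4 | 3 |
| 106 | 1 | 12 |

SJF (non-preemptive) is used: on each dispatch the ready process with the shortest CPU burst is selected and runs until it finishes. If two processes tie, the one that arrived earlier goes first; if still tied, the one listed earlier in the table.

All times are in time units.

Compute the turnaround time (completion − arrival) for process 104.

Schedule: | 104 0-1 | 106 1-13 | 102 13-14 | 105 14-17 | 103 17-28 | 101 28-39 |
Completion: 101=39  102=14  103=28  104=1  105=17  106=13
Turnaround(104) = completion − arrival = 1 − 0 = 1

1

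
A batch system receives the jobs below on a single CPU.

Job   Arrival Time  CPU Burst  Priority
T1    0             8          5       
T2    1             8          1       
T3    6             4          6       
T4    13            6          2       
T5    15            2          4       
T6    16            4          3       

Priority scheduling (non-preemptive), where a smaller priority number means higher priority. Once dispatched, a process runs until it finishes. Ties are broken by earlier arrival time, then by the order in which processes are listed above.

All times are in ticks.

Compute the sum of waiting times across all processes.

Gantt: | T1 0-8 | T2 8-16 | T4 16-22 | T6 22-26 | T5 26-28 | T3 28-32 |
Completion: T1=8  T2=16  T3=32  T4=22  T5=28  T6=26
Turnaround (C−A): T1=8  T2=15  T3=26  T4=9  T5=13  T6=10
Waiting = turnaround − burst: T1=0, T2=7, T3=22, T4=3, T5=11, T6=6
Total waiting = 0 + 7 + 22 + 3 + 11 + 6 = 49

49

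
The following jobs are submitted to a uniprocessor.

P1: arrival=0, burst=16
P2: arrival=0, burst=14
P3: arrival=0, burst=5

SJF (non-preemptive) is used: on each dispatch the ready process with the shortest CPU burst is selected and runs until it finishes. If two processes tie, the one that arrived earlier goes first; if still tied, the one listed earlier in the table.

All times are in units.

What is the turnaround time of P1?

35

Schedule: | P3 0-5 | P2 5-19 | P1 19-35 |
Completion: P1=35  P2=19  P3=5
Turnaround(P1) = completion − arrival = 35 − 0 = 35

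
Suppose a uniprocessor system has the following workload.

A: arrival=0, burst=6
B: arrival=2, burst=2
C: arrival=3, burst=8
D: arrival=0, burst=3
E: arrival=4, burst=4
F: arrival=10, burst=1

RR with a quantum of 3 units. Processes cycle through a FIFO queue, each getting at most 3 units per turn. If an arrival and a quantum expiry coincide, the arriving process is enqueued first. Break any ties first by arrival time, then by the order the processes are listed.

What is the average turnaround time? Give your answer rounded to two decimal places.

Gantt: | A 0-3 | D 3-6 | B 6-8 | C 8-11 | A 11-14 | E 14-17 | F 17-18 | C 18-21 | E 21-22 | C 22-24 |
Completion: A=14  B=8  C=24  D=6  E=22  F=18
Turnaround (C−A): A=14  B=6  C=21  D=6  E=18  F=8
Turnaround times: A=14, B=6, C=21, D=6, E=18, F=8
Average turnaround = (14+6+21+6+18+8) / 6 = 73/6 = 12.17

12.17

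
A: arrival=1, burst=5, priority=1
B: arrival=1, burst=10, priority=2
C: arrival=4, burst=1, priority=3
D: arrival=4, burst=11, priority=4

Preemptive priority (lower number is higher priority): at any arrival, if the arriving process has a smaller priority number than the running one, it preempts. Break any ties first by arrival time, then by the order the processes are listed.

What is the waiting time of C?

12

Gantt: | idle 0-1 | A 1-6 | B 6-16 | C 16-17 | D 17-28 |
Completion: A=6  B=16  C=17  D=28
Waiting(C) = turnaround − burst = 13 − 1 = 12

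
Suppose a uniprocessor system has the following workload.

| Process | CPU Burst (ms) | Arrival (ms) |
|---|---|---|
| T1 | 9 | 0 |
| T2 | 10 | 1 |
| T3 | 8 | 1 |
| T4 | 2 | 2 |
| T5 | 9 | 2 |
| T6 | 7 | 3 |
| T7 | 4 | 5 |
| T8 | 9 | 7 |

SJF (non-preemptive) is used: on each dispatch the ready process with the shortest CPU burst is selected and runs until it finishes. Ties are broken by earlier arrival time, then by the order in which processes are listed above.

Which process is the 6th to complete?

Gantt: | T1 0-9 | T4 9-11 | T7 11-15 | T6 15-22 | T3 22-30 | T5 30-39 | T8 39-48 | T2 48-58 |
Completion: T1=9  T2=58  T3=30  T4=11  T5=39  T6=22  T7=15  T8=48
Turnaround (C−A): T1=9  T2=57  T3=29  T4=9  T5=37  T6=19  T7=10  T8=41
Finish order: T1 → T4 → T7 → T6 → T3 → T5 → T8 → T2

T5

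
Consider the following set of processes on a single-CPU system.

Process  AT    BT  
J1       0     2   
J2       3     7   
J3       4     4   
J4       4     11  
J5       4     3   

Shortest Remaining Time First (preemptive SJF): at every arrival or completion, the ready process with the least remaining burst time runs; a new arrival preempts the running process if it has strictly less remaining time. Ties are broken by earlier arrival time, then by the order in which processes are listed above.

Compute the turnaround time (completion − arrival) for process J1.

Schedule: | J1 0-2 | idle 2-3 | J2 3-4 | J5 4-7 | J3 7-11 | J2 11-17 | J4 17-28 |
Completion: J1=2  J2=17  J3=11  J4=28  J5=7
Turnaround(J1) = completion − arrival = 2 − 0 = 2

2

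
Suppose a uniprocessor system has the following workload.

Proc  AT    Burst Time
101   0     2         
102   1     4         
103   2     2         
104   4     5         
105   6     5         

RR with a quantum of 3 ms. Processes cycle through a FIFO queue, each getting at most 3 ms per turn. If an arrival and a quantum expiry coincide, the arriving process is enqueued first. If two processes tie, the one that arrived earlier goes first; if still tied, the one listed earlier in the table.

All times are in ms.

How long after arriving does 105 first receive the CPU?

5

Timeline: | 101 0-2 | 102 2-5 | 103 5-7 | 104 7-10 | 102 10-11 | 105 11-14 | 104 14-16 | 105 16-18 |
Completion: 101=2  102=11  103=7  104=16  105=18
Turnaround (C−A): 101=2  102=10  103=5  104=12  105=12
Response(105) = first start − arrival = 11 − 6 = 5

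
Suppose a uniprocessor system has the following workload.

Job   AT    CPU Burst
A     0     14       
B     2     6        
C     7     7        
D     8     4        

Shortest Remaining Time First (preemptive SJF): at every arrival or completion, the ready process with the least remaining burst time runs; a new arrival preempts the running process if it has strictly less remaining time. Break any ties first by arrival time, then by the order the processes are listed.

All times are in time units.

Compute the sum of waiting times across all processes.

Gantt: | A 0-2 | B 2-8 | D 8-12 | C 12-19 | A 19-31 |
Completion: A=31  B=8  C=19  D=12
Turnaround (C−A): A=31  B=6  C=12  D=4
Waiting = turnaround − burst: A=17, B=0, C=5, D=0
Total waiting = 17 + 0 + 5 + 0 = 22

22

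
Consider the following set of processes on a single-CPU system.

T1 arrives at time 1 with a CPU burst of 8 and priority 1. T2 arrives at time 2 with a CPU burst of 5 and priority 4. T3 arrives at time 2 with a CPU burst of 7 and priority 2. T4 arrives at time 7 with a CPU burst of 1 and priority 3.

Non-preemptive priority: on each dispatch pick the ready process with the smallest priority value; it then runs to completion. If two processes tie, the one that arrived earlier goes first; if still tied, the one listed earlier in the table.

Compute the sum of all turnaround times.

Schedule: | idle 0-1 | T1 1-9 | T3 9-16 | T4 16-17 | T2 17-22 |
Completion: T1=9  T2=22  T3=16  T4=17
Turnaround (C−A): T1=8  T2=20  T3=14  T4=10
Turnaround = completion − arrival: T1=8, T2=20, T3=14, T4=10
Total turnaround = 8 + 20 + 14 + 10 = 52

52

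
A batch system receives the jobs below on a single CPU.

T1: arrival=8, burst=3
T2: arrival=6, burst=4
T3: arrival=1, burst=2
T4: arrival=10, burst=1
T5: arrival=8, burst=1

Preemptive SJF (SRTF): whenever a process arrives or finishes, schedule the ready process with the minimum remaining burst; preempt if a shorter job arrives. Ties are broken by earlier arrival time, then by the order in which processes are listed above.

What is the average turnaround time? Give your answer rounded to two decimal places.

Gantt: | idle 0-1 | T3 1-3 | idle 3-6 | T2 6-8 | T5 8-9 | T2 9-11 | T4 11-12 | T1 12-15 |
Completion: T1=15  T2=11  T3=3  T4=12  T5=9
Turnaround times: T1=7, T2=5, T3=2, T4=2, T5=1
Average turnaround = (7+5+2+2+1) / 5 = 17/5 = 3.40

3.40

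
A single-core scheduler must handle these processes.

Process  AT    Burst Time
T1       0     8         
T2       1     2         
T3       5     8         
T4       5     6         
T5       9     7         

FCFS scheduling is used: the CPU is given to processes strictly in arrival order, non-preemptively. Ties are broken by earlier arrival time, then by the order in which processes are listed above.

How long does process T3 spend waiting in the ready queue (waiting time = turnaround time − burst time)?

Gantt: | T1 0-8 | T2 8-10 | T3 10-18 | T4 18-24 | T5 24-31 |
Completion: T1=8  T2=10  T3=18  T4=24  T5=31
Turnaround (C−A): T1=8  T2=9  T3=13  T4=19  T5=22
Waiting(T3) = turnaround − burst = 13 − 8 = 5

5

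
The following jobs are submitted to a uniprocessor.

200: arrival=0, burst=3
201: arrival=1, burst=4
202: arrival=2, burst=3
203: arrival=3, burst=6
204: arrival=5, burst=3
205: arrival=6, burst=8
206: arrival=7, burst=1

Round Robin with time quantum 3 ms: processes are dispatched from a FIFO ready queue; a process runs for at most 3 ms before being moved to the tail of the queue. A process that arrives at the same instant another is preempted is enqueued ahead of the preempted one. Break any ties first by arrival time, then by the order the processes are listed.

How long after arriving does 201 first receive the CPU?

Gantt: | 200 0-3 | 201 3-6 | 202 6-9 | 203 9-12 | 204 12-15 | 205 15-18 | 201 18-19 | 206 19-20 | 203 20-23 | 205 23-28 |
Completion: 200=3  201=19  202=9  203=23  204=15  205=28  206=20
Response(201) = first start − arrival = 3 − 1 = 2

2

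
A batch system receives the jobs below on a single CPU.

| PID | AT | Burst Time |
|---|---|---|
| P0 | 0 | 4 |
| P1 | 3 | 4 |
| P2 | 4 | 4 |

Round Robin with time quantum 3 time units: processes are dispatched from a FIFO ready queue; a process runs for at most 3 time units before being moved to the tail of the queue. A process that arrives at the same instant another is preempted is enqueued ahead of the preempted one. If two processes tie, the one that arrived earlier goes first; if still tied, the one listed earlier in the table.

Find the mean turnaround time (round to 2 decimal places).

Schedule: | P0 0-3 | P1 3-6 | P0 6-7 | P2 7-10 | P1 10-11 | P2 11-12 |
Completion: P0=7  P1=11  P2=12
Turnaround (C−A): P0=7  P1=8  P2=8
Turnaround times: P0=7, P1=8, P2=8
Average turnaround = (7+8+8) / 3 = 23/3 = 7.67

7.67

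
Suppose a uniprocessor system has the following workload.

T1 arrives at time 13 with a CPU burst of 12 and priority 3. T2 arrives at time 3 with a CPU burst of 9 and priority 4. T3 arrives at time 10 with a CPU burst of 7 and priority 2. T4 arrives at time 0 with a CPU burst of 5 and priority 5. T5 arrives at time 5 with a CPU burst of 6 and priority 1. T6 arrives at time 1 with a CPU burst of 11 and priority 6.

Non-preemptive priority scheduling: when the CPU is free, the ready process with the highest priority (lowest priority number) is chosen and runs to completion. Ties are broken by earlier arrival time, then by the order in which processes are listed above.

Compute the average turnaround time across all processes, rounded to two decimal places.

Schedule: | T4 0-5 | T5 5-11 | T3 11-18 | T1 18-30 | T2 30-39 | T6 39-50 |
Completion: T1=30  T2=39  T3=18  T4=5  T5=11  T6=50
Turnaround times: T1=17, T2=36, T3=8, T4=5, T5=6, T6=49
Average turnaround = (17+36+8+5+6+49) / 6 = 121/6 = 20.17

20.17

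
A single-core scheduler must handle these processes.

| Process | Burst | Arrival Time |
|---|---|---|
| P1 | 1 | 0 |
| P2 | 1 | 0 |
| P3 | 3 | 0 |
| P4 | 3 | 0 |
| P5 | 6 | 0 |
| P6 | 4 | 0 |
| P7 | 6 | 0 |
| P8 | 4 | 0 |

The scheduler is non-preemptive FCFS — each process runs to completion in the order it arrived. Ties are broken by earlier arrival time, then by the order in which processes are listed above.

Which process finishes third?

Timeline: | P1 0-1 | P2 1-2 | P3 2-5 | P4 5-8 | P5 8-14 | P6 14-18 | P7 18-24 | P8 24-28 |
Completion: P1=1  P2=2  P3=5  P4=8  P5=14  P6=18  P7=24  P8=28
Finish order: P1 → P2 → P3 → P4 → P5 → P6 → P7 → P8

P3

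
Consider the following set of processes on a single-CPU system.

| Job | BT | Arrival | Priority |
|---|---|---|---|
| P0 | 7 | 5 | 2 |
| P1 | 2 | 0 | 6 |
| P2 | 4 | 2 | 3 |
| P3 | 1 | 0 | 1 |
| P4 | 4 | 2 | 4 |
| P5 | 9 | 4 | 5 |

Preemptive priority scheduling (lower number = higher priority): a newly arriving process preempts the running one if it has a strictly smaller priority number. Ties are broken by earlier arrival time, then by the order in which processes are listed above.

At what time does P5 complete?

Gantt: | P3 0-1 | P1 1-2 | P2 2-5 | P0 5-12 | P2 12-13 | P4 13-17 | P5 17-26 | P1 26-27 |
Completion: P0=12  P1=27  P2=13  P3=1  P4=17  P5=26

26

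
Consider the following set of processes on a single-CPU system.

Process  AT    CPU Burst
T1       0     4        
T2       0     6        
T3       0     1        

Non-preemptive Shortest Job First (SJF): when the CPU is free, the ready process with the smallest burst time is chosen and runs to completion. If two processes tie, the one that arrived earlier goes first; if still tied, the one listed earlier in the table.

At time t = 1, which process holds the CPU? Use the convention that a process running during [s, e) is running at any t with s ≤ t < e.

Timeline: | T3 0-1 | T1 1-5 | T2 5-11 |
Completion: T1=5  T2=11  T3=1

T1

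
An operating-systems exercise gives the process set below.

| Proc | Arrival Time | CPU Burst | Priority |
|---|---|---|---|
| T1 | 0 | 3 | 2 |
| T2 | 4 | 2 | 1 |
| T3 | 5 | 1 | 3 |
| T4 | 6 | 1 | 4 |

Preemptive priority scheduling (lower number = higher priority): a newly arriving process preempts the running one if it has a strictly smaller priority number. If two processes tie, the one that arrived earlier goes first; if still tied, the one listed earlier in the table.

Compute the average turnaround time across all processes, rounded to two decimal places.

2.25

Schedule: | T1 0-3 | idle 3-4 | T2 4-6 | T3 6-7 | T4 7-8 |
Completion: T1=3  T2=6  T3=7  T4=8
Turnaround times: T1=3, T2=2, T3=2, T4=2
Average turnaround = (3+2+2+2) / 4 = 9/4 = 2.25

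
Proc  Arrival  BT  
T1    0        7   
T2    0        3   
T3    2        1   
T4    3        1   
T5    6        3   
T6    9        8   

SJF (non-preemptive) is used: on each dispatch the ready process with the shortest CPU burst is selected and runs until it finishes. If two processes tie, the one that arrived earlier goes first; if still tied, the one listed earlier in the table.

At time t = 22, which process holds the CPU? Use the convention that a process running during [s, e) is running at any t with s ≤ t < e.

Timeline: | T2 0-3 | T3 3-4 | T4 4-5 | T1 5-12 | T5 12-15 | T6 15-23 |
Completion: T1=12  T2=3  T3=4  T4=5  T5=15  T6=23

T6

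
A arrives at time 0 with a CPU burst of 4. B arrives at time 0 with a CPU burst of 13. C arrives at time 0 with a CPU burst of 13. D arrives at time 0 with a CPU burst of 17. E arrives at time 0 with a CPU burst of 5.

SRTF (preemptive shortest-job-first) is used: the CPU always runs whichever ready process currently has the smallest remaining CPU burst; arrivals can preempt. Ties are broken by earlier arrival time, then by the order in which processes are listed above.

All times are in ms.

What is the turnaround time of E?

Timeline: | A 0-4 | E 4-9 | B 9-22 | C 22-35 | D 35-52 |
Completion: A=4  B=22  C=35  D=52  E=9
Turnaround (C−A): A=4  B=22  C=35  D=52  E=9
Turnaround(E) = completion − arrival = 9 − 0 = 9

9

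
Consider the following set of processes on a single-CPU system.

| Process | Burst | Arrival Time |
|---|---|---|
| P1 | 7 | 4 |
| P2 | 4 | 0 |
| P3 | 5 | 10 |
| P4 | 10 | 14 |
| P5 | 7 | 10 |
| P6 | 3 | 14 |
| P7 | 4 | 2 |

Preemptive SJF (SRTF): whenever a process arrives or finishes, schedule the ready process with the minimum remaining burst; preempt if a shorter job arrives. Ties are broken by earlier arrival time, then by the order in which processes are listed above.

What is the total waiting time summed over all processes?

Timeline: | P2 0-4 | P7 4-8 | P1 8-15 | P6 15-18 | P3 18-23 | P5 23-30 | P4 30-40 |
Completion: P1=15  P2=4  P3=23  P4=40  P5=30  P6=18  P7=8
Waiting = turnaround − burst: P1=4, P2=0, P3=8, P4=16, P5=13, P6=1, P7=2
Total waiting = 4 + 0 + 8 + 16 + 13 + 1 + 2 = 44

44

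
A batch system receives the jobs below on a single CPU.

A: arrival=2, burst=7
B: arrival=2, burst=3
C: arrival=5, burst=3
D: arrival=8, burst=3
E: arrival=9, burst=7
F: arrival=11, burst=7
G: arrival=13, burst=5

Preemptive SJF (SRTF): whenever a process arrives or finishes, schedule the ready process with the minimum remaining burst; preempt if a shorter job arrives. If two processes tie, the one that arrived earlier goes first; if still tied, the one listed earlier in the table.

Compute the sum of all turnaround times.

82

Schedule: | idle 0-2 | B 2-5 | C 5-8 | D 8-11 | A 11-18 | G 18-23 | E 23-30 | F 30-37 |
Completion: A=18  B=5  C=8  D=11  E=30  F=37  G=23
Turnaround = completion − arrival: A=16, B=3, C=3, D=3, E=21, F=26, G=10
Total turnaround = 16 + 3 + 3 + 3 + 21 + 26 + 10 = 82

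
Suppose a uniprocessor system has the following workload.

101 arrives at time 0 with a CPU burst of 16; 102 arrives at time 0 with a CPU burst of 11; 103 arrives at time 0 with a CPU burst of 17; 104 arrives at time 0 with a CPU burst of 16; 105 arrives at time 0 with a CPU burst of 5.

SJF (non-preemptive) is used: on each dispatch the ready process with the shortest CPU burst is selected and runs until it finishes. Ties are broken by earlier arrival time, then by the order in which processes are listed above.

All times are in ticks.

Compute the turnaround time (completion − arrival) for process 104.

Schedule: | 105 0-5 | 102 5-16 | 101 16-32 | 104 32-48 | 103 48-65 |
Completion: 101=32  102=16  103=65  104=48  105=5
Turnaround(104) = completion − arrival = 48 − 0 = 48

48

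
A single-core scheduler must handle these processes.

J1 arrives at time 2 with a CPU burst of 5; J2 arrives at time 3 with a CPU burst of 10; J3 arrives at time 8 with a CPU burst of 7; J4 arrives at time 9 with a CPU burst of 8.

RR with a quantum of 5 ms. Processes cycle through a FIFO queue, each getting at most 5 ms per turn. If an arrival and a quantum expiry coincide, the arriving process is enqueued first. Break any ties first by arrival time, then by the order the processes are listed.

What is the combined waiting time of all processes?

Gantt: | idle 0-2 | J1 2-7 | J2 7-12 | J3 12-17 | J4 17-22 | J2 22-27 | J3 27-29 | J4 29-32 |
Completion: J1=7  J2=27  J3=29  J4=32
Waiting = turnaround − burst: J1=0, J2=14, J3=14, J4=15
Total waiting = 0 + 14 + 14 + 15 = 43

43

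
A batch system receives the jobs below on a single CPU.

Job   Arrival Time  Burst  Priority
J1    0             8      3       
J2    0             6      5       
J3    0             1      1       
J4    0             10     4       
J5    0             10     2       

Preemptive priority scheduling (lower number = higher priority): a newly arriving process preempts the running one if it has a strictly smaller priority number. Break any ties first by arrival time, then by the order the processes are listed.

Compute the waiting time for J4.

19

Gantt: | J3 0-1 | J5 1-11 | J1 11-19 | J4 19-29 | J2 29-35 |
Completion: J1=19  J2=35  J3=1  J4=29  J5=11
Waiting(J4) = turnaround − burst = 29 − 10 = 19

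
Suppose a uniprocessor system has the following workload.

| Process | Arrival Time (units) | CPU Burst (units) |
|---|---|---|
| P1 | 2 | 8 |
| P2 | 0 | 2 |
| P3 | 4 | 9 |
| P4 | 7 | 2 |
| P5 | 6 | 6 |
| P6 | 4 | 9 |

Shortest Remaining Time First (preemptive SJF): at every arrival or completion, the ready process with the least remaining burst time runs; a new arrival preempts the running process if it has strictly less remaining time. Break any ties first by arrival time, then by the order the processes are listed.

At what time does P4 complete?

9

Timeline: | P2 0-2 | P1 2-7 | P4 7-9 | P1 9-12 | P5 12-18 | P3 18-27 | P6 27-36 |
Completion: P1=12  P2=2  P3=27  P4=9  P5=18  P6=36
Turnaround (C−A): P1=10  P2=2  P3=23  P4=2  P5=12  P6=32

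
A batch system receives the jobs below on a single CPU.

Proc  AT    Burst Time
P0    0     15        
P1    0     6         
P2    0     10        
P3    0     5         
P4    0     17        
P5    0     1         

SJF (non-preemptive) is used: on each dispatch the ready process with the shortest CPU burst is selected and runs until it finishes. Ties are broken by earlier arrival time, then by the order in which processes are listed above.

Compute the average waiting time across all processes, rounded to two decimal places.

Gantt: | P5 0-1 | P3 1-6 | P1 6-12 | P2 12-22 | P0 22-37 | P4 37-54 |
Completion: P0=37  P1=12  P2=22  P3=6  P4=54  P5=1
Turnaround (C−A): P0=37  P1=12  P2=22  P3=6  P4=54  P5=1
Waiting times: P0=22, P1=6, P2=12, P3=1, P4=37, P5=0
Average waiting = (22+6+12+1+37+0) / 6 = 78/6 = 13.00

13.00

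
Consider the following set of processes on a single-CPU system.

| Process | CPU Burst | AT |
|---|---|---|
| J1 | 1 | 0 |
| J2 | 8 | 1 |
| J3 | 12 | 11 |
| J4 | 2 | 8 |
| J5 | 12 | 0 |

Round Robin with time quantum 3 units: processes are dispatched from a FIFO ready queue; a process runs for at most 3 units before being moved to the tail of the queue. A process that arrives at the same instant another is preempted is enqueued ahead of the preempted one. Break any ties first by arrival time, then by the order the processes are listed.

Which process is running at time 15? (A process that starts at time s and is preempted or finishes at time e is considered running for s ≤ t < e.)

J5

Schedule: | J1 0-1 | J5 1-4 | J2 4-7 | J5 7-10 | J2 10-13 | J4 13-15 | J5 15-18 | J3 18-21 | J2 21-23 | J5 23-26 | J3 26-35 |
Completion: J1=1  J2=23  J3=35  J4=15  J5=26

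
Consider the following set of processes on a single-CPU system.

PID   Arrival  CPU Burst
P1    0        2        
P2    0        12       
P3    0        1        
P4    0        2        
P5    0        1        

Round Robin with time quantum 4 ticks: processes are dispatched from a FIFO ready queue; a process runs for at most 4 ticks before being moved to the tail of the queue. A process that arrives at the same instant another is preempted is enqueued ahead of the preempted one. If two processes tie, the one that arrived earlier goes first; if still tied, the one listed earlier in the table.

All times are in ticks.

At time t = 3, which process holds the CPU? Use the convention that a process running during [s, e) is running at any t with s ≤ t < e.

Timeline: | P1 0-2 | P2 2-6 | P3 6-7 | P4 7-9 | P5 9-10 | P2 10-18 |
Completion: P1=2  P2=18  P3=7  P4=9  P5=10

P2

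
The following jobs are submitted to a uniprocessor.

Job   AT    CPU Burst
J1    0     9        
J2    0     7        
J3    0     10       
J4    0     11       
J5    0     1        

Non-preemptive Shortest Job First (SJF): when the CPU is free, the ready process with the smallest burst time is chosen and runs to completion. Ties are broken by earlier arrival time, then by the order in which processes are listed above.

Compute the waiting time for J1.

Timeline: | J5 0-1 | J2 1-8 | J1 8-17 | J3 17-27 | J4 27-38 |
Completion: J1=17  J2=8  J3=27  J4=38  J5=1
Turnaround (C−A): J1=17  J2=8  J3=27  J4=38  J5=1
Waiting(J1) = turnaround − burst = 17 − 9 = 8

8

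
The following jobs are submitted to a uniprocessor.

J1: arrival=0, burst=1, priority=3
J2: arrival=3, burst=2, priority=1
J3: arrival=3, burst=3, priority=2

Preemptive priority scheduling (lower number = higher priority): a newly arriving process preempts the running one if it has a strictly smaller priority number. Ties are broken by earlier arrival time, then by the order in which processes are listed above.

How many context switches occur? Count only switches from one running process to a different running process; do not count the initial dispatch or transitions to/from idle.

1

Schedule: | J1 0-1 | idle 1-3 | J2 3-5 | J3 5-8 |
Completion: J1=1  J2=5  J3=8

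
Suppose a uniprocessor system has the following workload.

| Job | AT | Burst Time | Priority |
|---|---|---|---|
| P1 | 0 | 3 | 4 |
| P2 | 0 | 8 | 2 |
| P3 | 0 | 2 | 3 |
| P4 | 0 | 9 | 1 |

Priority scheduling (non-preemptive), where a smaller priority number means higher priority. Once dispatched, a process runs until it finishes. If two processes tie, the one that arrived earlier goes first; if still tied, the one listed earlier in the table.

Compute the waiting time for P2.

9

Timeline: | P4 0-9 | P2 9-17 | P3 17-19 | P1 19-22 |
Completion: P1=22  P2=17  P3=19  P4=9
Waiting(P2) = turnaround − burst = 17 − 8 = 9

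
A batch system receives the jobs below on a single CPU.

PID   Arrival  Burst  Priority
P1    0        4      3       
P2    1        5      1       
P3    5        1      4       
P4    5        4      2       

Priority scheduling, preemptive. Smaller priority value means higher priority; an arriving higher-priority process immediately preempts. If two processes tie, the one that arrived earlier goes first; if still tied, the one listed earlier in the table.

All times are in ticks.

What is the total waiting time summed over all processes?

Timeline: | P1 0-1 | P2 1-6 | P4 6-10 | P1 10-13 | P3 13-14 |
Completion: P1=13  P2=6  P3=14  P4=10
Waiting = turnaround − burst: P1=9, P2=0, P3=8, P4=1
Total waiting = 9 + 0 + 8 + 1 = 18

18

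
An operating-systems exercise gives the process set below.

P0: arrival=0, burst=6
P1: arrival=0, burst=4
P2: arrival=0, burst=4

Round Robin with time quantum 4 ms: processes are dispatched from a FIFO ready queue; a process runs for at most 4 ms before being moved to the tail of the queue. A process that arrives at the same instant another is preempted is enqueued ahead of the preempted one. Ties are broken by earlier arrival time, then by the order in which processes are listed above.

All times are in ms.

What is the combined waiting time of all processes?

20

Schedule: | P0 0-4 | P1 4-8 | P2 8-12 | P0 12-14 |
Completion: P0=14  P1=8  P2=12
Waiting = turnaround − burst: P0=8, P1=4, P2=8
Total waiting = 8 + 4 + 8 = 20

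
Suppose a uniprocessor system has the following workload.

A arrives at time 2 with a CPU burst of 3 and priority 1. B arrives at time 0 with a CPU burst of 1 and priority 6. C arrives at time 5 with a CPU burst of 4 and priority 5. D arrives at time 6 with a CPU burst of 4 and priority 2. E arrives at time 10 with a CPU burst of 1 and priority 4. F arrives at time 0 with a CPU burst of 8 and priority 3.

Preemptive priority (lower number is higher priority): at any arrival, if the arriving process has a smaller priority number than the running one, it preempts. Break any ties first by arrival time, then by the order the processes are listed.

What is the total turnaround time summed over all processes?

Gantt: | F 0-2 | A 2-5 | F 5-6 | D 6-10 | F 10-15 | E 15-16 | C 16-20 | B 20-21 |
Completion: A=5  B=21  C=20  D=10  E=16  F=15
Turnaround = completion − arrival: A=3, B=21, C=15, D=4, E=6, F=15
Total turnaround = 3 + 21 + 15 + 4 + 6 + 15 = 64

64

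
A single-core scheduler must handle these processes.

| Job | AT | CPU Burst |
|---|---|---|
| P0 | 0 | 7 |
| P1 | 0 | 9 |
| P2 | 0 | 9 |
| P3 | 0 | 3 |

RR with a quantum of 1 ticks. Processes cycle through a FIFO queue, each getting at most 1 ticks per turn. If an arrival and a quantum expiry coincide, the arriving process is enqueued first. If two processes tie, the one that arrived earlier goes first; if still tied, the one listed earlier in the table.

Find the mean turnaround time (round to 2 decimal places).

22.25

Gantt: | P0 0-1 | P1 1-2 | P2 2-3 | P3 3-4 | P0 4-5 | P1 5-6 | P2 6-7 | P3 7-8 | P0 8-9 | P1 9-10 | P2 10-11 | P3 11-12 | P0 12-13 | P1 13-14 | P2 14-15 | P0 15-16 | P1 16-17 | P2 17-18 | P0 18-19 | P1 19-20 | P2 20-21 | P0 21-22 | P1 22-23 | P2 23-24 | P1 24-25 | P2 25-26 | P1 26-27 | P2 27-28 |
Completion: P0=22  P1=27  P2=28  P3=12
Turnaround (C−A): P0=22  P1=27  P2=28  P3=12
Turnaround times: P0=22, P1=27, P2=28, P3=12
Average turnaround = (22+27+28+12) / 4 = 89/4 = 22.25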